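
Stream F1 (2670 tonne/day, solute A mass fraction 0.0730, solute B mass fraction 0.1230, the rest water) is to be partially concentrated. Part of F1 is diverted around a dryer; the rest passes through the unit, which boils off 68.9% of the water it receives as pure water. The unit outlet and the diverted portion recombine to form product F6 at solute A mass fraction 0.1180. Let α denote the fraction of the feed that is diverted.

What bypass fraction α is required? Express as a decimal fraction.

All 2670×0.073 = 194.91 tonne/day of solute A reaches F6, so F6 = 194.91/0.118 = 1651.8 tonne/day and vapour = 1018.2 tonne/day.
The evaporator receives (1−α)·2670 of feed at 0.804 water and removes 0.689 of that water:
0.689×0.804×(1−α)×2670 = 1018.2
(1−α) = 1018.2/1479.1 = 0.6884;  α = 0.3116.

0.312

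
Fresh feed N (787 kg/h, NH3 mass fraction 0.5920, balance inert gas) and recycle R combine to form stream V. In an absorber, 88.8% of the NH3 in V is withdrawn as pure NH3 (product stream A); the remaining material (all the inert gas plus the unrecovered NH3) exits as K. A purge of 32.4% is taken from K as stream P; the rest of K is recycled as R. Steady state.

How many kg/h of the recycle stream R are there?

708.1 kg/h

inert gas enters only via N and leaves only via the purge: 787×0.408 = 0.324×(inert gas in K), and the absorber passes all inert gas, so inert gas in V = inert gas in K = 991.04 kg/h.
NH3 in V: m_A = 787×0.592 + (1−0.324)·(1−0.888)·m_A, so m_A = 465.9/0.9243 = 504.07 kg/h.
K = (1−0.888)×504.07 + 991.04 = 1047.5 kg/h.
Recycle R = (1−0.324)×1047.5 = 708.11 kg/h.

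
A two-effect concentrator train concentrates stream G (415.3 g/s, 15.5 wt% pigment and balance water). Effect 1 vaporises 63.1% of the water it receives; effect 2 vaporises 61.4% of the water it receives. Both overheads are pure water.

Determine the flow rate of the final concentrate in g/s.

water in feed = 415.3×0.845 = 350.93 g/s.
After stage 1: water left = (1−0.631)×350.93 = 129.49; stream total = 193.86 g/s.
After stage 2: water left = (1−0.614)×129.49 = 49.984; final concentrate = 114.36 g/s.

114.4 g/s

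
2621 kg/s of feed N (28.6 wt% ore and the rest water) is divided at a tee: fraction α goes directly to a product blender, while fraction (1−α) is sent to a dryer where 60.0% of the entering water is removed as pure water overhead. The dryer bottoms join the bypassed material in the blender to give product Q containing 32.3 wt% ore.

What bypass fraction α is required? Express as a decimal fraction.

0.733

All 2621×0.286 = 749.61 kg/s of ore reaches Q, so Q = 749.61/0.323 = 2320.8 kg/s and vapour = 300.24 kg/s.
The evaporator receives (1−α)·2621 of feed at 0.714 water and removes 0.600 of that water:
0.600×0.714×(1−α)×2621 = 300.24
(1−α) = 300.24/1122.8 = 0.2674;  α = 0.7326.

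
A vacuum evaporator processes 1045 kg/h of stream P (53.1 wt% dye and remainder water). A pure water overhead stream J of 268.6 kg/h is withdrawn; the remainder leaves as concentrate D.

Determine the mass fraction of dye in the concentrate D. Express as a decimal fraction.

dye is not removed: 1045×0.531 = 554.89 kg/h of dye enters D.
Concentrate = 1045 − 268.6 = 776.4 kg/h.
Mass fraction = 554.89/776.4 = 0.7147.

0.7147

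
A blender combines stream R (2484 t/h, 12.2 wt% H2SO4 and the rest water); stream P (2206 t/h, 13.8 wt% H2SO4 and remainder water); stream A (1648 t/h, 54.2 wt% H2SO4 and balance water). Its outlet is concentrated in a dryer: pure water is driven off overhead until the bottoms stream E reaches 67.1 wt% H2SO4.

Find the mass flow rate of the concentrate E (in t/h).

H2SO4 entering = 2484×0.122 + 2206×0.138 + 1648×0.542 = 1500.7 t/h.
All H2SO4 reports to E, so E = 1500.7/0.671 = 2236.5 t/h.

2237 t/h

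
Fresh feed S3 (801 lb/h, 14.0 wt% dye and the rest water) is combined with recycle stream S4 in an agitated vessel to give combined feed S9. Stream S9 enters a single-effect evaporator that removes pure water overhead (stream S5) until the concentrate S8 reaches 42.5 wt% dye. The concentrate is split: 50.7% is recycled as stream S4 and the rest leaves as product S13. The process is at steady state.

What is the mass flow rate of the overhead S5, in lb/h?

537.1 lb/h

Overall dye balance (none leaves overhead): dye in fresh feed = dye in product, i.e. 801×0.140 = (1−0.507)·S8·0.425.
S8 = 112.14/(0.425×0.493) = 535.21 lb/h.
Recycle S4 = 0.507×535.21 = 271.35 lb/h.
Combined feed S9 = 801 + 271.35 = 1072.4 lb/h.
Overhead S5 = S9 − S8 = 1072.4 − 535.21 = 537.14 lb/h.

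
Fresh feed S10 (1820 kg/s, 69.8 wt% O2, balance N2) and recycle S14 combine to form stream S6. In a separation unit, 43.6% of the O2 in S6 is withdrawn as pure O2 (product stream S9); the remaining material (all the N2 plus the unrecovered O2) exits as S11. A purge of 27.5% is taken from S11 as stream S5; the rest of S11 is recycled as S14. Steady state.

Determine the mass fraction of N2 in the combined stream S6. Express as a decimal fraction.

0.482

N2 enters only via S10 and leaves only via the purge: 1820×0.302 = 0.275×(N2 in S11), and the separation unit passes all N2, so N2 in S6 = N2 in S11 = 1998.7 kg/s.
O2 in S6: m_A = 1820×0.698 + (1−0.275)·(1−0.436)·m_A, so m_A = 1270.4/0.5911 = 2149.1 kg/s.
S6 = 2149.1 + 1998.7 = 4147.8 kg/s.
N2 fraction in S6 = 1998.7/4147.8 = 0.482.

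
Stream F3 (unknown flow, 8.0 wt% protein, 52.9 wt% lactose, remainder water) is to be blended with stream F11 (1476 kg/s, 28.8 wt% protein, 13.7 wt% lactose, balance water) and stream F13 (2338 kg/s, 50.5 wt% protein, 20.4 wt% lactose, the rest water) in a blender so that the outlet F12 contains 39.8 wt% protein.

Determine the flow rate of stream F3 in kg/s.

Let F3 be the unknown flow. Total out = 3814 + F3.
protein balance: 1605.8 + 0.080·F3 = 0.398·(3814 + F3)
(0.080 − 0.398)·F3 = 0.398×3814 − 1605.8 = -87.806
F3 = -87.806 / -0.318 = 276.12 kg/s

276.1 kg/s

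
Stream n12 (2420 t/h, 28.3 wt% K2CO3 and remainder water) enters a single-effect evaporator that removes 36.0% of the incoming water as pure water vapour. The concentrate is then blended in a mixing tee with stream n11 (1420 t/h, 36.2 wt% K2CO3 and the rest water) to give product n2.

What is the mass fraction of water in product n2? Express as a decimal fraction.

0.6271

Vapour removed = 0.360×0.717×2420 = 624.65 t/h; concentrate = 1795.3 t/h.
water reaching the mixer = 1110.5 (from concentrate) + 1420×0.638 = 2016.4 t/h.
Product flow = 1795.3 + 1420 = 3215.3 t/h; water fraction = 0.6271.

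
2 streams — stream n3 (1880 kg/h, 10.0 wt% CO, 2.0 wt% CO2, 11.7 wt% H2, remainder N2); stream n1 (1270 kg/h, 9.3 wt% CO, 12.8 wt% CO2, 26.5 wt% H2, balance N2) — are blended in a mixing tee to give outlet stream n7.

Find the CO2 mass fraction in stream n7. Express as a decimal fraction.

Total flow out = 1880 + 1270 = 3150 kg/h.
CO2 in = 1880×0.020 + 1270×0.128 = 200.16 kg/h.
CO2 mass fraction in n7 = 200.16/3150 = 0.064.

0.064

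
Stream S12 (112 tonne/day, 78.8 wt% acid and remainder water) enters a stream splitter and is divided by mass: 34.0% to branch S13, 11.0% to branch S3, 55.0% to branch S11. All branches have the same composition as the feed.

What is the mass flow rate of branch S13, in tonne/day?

38.08 tonne/day

Branch S13 flow = 0.340×112 = 38.08 tonne/day.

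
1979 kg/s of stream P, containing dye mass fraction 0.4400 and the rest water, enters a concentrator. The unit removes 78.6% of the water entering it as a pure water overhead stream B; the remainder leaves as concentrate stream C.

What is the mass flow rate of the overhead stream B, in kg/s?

water entering = 1979×0.560 = 1108.2 kg/s; overhead removed = 0.786×1108.2 = 871.08 kg/s.

871.1 kg/s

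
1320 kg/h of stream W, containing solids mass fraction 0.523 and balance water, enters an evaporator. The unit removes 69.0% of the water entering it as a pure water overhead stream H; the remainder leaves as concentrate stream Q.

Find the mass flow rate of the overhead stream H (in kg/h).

434.5 kg/h

water entering = 1320×0.477 = 629.64 kg/h; overhead removed = 0.690×629.64 = 434.45 kg/h.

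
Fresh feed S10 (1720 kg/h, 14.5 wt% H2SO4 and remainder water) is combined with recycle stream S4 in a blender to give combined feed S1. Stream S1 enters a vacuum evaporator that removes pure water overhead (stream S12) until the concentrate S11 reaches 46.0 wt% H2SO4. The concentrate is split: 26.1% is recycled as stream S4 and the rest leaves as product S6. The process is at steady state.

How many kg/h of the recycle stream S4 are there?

Overall H2SO4 balance (none leaves overhead): H2SO4 in fresh feed = H2SO4 in product, i.e. 1720×0.145 = (1−0.261)·S11·0.460.
S11 = 249.4/(0.460×0.739) = 733.66 kg/h.
Recycle S4 = 0.261×733.66 = 191.48 kg/h.

191.5 kg/h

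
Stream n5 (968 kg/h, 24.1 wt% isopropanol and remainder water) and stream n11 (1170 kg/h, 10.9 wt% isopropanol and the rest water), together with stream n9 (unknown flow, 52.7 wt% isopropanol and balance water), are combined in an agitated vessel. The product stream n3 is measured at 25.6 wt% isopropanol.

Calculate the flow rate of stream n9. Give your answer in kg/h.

688.2 kg/h

Let n9 be the unknown flow. Total out = 2138 + n9.
isopropanol balance: 360.82 + 0.527·n9 = 0.256·(2138 + n9)
(0.527 − 0.256)·n9 = 0.256×2138 − 360.82 = 186.51
n9 = 186.51 / 0.271 = 688.23 kg/h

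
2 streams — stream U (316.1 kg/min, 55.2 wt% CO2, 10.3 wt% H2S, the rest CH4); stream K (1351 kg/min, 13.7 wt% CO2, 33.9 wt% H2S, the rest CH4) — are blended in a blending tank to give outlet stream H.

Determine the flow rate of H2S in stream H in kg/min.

H2S out = H2S in = 316.1×0.103 + 1351×0.339 = 490.55 kg/min.

490.5 kg/min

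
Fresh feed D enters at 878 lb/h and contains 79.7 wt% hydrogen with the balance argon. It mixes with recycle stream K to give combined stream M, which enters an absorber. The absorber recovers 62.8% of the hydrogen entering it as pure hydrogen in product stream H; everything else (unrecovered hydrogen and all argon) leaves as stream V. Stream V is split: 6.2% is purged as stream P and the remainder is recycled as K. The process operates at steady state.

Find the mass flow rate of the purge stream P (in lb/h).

argon enters only via D and leaves only via the purge: 878×0.203 = 0.062×(argon in V), and the absorber passes all argon, so argon in M = argon in V = 2874.7 lb/h.
hydrogen in M: m_A = 878×0.797 + (1−0.062)·(1−0.628)·m_A, so m_A = 699.77/0.6511 = 1074.8 lb/h.
V = (1−0.628)×1074.8 + 2874.7 = 3274.6 lb/h.
Purge P = 0.062×3274.6 = 203.02 lb/h.

203 lb/h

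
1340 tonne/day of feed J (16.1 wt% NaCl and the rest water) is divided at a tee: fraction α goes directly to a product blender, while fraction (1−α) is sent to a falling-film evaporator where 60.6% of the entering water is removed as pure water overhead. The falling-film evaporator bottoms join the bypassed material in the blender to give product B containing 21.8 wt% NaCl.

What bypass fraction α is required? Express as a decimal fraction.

All 1340×0.161 = 215.74 tonne/day of NaCl reaches B, so B = 215.74/0.218 = 989.63 tonne/day and vapour = 350.37 tonne/day.
The evaporator receives (1−α)·1340 of feed at 0.839 water and removes 0.606 of that water:
0.606×0.839×(1−α)×1340 = 350.37
(1−α) = 350.37/681.3 = 0.5143;  α = 0.4857.

0.486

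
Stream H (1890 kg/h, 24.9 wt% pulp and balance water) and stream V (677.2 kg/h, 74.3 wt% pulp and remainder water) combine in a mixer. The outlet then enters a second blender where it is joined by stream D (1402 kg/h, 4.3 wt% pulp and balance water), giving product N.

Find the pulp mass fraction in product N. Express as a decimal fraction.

Overall, product flow = 3969.2 kg/h.
pulp in = 1890×0.249 + 677.2×0.743 + 1402×0.043 = 1034.1 kg/h.
pulp fraction in N = 0.261.

0.261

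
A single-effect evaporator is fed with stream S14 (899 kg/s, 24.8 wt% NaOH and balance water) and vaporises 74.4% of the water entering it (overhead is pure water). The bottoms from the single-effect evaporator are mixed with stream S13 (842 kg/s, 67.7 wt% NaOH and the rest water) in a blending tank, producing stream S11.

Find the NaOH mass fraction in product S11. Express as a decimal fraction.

Vapour removed = 0.744×0.752×899 = 502.98 kg/s; concentrate = 396.02 kg/s.
NaOH reaching the mixer = 222.95 (from concentrate) + 842×0.677 = 792.99 kg/s.
Product flow = 396.02 + 842 = 1238 kg/s; NaOH fraction = 0.6405.

0.6405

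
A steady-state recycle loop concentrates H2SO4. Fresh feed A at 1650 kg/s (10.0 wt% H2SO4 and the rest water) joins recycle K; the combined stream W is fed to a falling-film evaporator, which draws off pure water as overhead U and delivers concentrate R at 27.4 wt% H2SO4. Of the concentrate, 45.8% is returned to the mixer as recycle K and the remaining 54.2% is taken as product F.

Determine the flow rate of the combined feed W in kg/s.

2159 kg/s

Overall H2SO4 balance (none leaves overhead): H2SO4 in fresh feed = H2SO4 in product, i.e. 1650×0.100 = (1−0.458)·R·0.274.
R = 165/(0.274×0.542) = 1111.1 kg/s.
Recycle K = 0.458×1111.1 = 508.86 kg/s.
Combined feed W = 1650 + 508.86 = 2158.9 kg/s.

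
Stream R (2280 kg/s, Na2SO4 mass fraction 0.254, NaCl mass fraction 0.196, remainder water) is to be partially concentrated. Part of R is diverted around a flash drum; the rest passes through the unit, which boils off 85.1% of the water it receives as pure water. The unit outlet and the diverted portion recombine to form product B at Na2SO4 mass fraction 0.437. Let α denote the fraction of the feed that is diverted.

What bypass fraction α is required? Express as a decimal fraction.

0.105

All 2280×0.254 = 579.12 kg/s of Na2SO4 reaches B, so B = 579.12/0.437 = 1325.2 kg/s and vapour = 954.78 kg/s.
The evaporator receives (1−α)·2280 of feed at 0.550 water and removes 0.851 of that water:
0.851×0.550×(1−α)×2280 = 954.78
(1−α) = 954.78/1067.2 = 0.8947;  α = 0.1053.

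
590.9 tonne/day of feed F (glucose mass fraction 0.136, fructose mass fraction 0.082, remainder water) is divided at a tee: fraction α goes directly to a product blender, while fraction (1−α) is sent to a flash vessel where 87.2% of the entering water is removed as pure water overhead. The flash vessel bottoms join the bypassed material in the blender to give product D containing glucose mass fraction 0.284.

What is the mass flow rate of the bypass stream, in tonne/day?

All 590.9×0.136 = 80.362 tonne/day of glucose reaches D, so D = 80.362/0.284 = 282.97 tonne/day and vapour = 307.93 tonne/day.
The evaporator receives (1−α)·590.9 of feed at 0.782 water and removes 0.872 of that water:
0.872×0.782×(1−α)×590.9 = 307.93
(1−α) = 307.93/402.94 = 0.7642;  α = 0.2358.
Bypass flow = 0.2358×590.9 = 139.32 tonne/day.

139.3 tonne/day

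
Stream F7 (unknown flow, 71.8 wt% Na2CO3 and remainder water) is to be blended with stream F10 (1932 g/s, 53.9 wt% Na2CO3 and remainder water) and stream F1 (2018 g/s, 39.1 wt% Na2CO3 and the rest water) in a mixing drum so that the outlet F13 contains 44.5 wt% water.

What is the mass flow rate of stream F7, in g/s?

2220 g/s

Let F7 be the unknown flow. Total out = 3950 + F7.
water balance: 2119.6 + 0.282·F7 = 0.445·(3950 + F7)
(0.282 − 0.445)·F7 = 0.445×3950 − 2119.6 = -361.86
F7 = -361.86 / -0.163 = 2220 g/s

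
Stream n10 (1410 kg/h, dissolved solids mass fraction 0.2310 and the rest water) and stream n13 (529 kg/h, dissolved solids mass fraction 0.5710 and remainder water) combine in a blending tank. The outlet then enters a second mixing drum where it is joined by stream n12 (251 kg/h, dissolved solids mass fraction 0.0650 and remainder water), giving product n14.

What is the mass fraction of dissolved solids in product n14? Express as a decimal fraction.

Overall, product flow = 2190 kg/h.
dissolved solids in = 1410×0.231 + 529×0.571 + 251×0.065 = 644.08 kg/h.
dissolved solids fraction in n14 = 0.2941.

0.2941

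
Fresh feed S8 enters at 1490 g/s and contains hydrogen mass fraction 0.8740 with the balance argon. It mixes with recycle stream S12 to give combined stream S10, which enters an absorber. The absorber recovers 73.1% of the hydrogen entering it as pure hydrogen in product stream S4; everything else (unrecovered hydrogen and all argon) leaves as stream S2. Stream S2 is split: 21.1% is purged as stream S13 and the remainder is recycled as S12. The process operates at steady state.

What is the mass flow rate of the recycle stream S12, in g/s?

1053 g/s

argon enters only via S8 and leaves only via the purge: 1490×0.126 = 0.211×(argon in S2), and the absorber passes all argon, so argon in S10 = argon in S2 = 889.76 g/s.
hydrogen in S10: m_A = 1490×0.874 + (1−0.211)·(1−0.731)·m_A, so m_A = 1302.3/0.7878 = 1653.1 g/s.
S2 = (1−0.731)×1653.1 + 889.76 = 1334.5 g/s.
Recycle S12 = (1−0.211)×1334.5 = 1052.9 g/s.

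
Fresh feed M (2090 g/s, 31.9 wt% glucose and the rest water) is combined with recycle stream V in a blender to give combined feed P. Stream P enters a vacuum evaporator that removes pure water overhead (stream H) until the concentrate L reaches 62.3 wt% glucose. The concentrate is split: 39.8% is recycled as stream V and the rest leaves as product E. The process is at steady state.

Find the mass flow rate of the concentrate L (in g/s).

1778 g/s

Overall glucose balance (none leaves overhead): glucose in fresh feed = glucose in product, i.e. 2090×0.319 = (1−0.398)·L·0.623.
L = 666.71/(0.623×0.602) = 1777.7 g/s.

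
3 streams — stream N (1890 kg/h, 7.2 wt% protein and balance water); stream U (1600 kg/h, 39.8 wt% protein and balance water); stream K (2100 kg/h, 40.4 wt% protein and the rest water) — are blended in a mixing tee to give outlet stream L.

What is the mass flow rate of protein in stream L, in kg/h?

protein out = protein in = 1890×0.072 + 1600×0.398 + 2100×0.404 = 1621.3 kg/h.

1621 kg/h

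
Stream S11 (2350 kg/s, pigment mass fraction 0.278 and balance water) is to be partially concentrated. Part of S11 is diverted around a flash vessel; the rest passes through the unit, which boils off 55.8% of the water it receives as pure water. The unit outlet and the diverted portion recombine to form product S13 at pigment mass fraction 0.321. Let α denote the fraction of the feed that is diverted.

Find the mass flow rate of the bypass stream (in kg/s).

1569 kg/s

All 2350×0.278 = 653.3 kg/s of pigment reaches S13, so S13 = 653.3/0.321 = 2035.2 kg/s and vapour = 314.8 kg/s.
The evaporator receives (1−α)·2350 of feed at 0.722 water and removes 0.558 of that water:
0.558×0.722×(1−α)×2350 = 314.8
(1−α) = 314.8/946.76 = 0.3325;  α = 0.6675.
Bypass flow = 0.6675×2350 = 1568.6 kg/s.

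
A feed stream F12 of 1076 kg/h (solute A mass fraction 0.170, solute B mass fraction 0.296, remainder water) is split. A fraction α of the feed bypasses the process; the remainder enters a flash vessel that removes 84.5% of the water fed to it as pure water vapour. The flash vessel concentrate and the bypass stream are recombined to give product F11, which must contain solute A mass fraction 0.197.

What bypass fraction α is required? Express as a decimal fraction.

All 1076×0.170 = 182.92 kg/h of solute A reaches F11, so F11 = 182.92/0.197 = 928.53 kg/h and vapour = 147.47 kg/h.
The evaporator receives (1−α)·1076 of feed at 0.534 water and removes 0.845 of that water:
0.845×0.534×(1−α)×1076 = 147.47
(1−α) = 147.47/485.52 = 0.3037;  α = 0.6963.

0.696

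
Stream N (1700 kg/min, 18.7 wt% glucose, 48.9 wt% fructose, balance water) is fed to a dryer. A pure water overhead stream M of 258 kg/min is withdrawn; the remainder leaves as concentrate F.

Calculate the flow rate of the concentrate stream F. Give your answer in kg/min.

Concentrate = 1700 − 258 = 1442 kg/min.

1442 kg/min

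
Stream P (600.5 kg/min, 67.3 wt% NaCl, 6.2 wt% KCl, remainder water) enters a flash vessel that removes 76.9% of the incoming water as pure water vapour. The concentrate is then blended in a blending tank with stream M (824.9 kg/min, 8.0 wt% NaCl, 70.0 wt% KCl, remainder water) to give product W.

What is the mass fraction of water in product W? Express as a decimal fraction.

Vapour removed = 0.769×0.265×600.5 = 122.37 kg/min; concentrate = 478.13 kg/min.
water reaching the mixer = 36.76 (from concentrate) + 824.9×0.220 = 218.24 kg/min.
Product flow = 478.13 + 824.9 = 1303 kg/min; water fraction = 0.167.

0.167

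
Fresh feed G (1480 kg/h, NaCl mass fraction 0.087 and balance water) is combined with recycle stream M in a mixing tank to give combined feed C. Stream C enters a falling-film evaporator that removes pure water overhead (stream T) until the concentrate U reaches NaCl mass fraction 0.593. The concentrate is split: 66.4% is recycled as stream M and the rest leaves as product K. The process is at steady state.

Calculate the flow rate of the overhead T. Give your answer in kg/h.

Overall NaCl balance (none leaves overhead): NaCl in fresh feed = NaCl in product, i.e. 1480×0.087 = (1−0.664)·U·0.593.
U = 128.76/(0.593×0.336) = 646.23 kg/h.
Recycle M = 0.664×646.23 = 429.1 kg/h.
Combined feed C = 1480 + 429.1 = 1909.1 kg/h.
Overhead T = C − U = 1909.1 − 646.23 = 1262.9 kg/h.

1263 kg/h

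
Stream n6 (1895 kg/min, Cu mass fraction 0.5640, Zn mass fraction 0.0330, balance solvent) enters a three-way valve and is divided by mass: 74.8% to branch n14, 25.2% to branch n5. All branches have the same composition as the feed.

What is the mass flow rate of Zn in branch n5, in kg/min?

Branch n5 total = 0.252×1895 = 477.54 kg/min.
Zn in n5 = 0.033×477.54 = 15.759 kg/min.

15.76 kg/min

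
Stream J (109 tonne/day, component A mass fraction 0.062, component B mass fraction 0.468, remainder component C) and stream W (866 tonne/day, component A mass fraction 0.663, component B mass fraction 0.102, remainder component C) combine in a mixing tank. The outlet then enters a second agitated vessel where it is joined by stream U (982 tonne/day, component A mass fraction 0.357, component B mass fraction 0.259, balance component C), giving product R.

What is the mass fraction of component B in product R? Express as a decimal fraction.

Overall, product flow = 1957 tonne/day.
component B in = 109×0.468 + 866×0.102 + 982×0.259 = 393.68 tonne/day.
component B fraction in R = 0.201.

0.201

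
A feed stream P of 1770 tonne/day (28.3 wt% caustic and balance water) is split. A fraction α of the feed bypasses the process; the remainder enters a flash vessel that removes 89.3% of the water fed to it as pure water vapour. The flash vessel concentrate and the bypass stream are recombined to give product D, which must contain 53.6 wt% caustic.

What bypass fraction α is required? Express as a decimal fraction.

All 1770×0.283 = 500.91 tonne/day of caustic reaches D, so D = 500.91/0.536 = 934.53 tonne/day and vapour = 835.47 tonne/day.
The evaporator receives (1−α)·1770 of feed at 0.717 water and removes 0.893 of that water:
0.893×0.717×(1−α)×1770 = 835.47
(1−α) = 835.47/1133.3 = 0.7372;  α = 0.2628.

0.263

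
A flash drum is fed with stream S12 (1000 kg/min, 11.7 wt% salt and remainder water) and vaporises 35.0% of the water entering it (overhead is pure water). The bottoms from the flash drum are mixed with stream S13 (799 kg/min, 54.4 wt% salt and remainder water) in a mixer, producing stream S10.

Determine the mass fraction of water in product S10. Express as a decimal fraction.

Vapour removed = 0.350×0.883×1000 = 309.05 kg/min; concentrate = 690.95 kg/min.
water reaching the mixer = 573.95 (from concentrate) + 799×0.456 = 938.29 kg/min.
Product flow = 690.95 + 799 = 1490 kg/min; water fraction = 0.6297.

0.6297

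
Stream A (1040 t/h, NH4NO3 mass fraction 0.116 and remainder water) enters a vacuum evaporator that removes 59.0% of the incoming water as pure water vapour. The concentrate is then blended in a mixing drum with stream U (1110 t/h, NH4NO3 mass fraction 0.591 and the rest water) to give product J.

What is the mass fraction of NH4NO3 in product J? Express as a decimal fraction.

Vapour removed = 0.590×0.884×1040 = 542.42 t/h; concentrate = 497.58 t/h.
NH4NO3 reaching the mixer = 120.64 (from concentrate) + 1110×0.591 = 776.65 t/h.
Product flow = 497.58 + 1110 = 1607.6 t/h; NH4NO3 fraction = 0.483.

0.483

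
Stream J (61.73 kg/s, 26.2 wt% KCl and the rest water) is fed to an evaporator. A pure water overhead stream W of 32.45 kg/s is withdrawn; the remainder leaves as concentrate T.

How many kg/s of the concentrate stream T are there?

29.28 kg/s

Concentrate = 61.73 − 32.45 = 29.28 kg/s.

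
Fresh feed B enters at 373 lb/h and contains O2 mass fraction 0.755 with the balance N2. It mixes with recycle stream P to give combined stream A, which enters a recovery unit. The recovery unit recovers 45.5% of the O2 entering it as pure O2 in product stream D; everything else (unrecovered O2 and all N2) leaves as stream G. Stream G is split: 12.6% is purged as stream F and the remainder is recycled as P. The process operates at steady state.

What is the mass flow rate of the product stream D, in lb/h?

O2 in A: m_A = 373×0.755 + (1−0.126)·(1−0.455)·m_A, so m_A = 281.62/0.5237 = 537.77 lb/h.
Product D = 0.455×537.77 = 244.69 lb/h.

244.7 lb/h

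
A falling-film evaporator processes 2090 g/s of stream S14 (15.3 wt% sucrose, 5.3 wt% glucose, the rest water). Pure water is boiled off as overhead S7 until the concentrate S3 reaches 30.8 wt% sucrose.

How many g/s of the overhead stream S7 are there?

1052 g/s

sucrose is conserved: 2090×0.153 = 319.77 g/s all reports to the concentrate.
Concentrate = 319.77/(target fraction) = 1038.2 g/s.
Overhead = 2090 − 1038.2 = 1051.8 g/s.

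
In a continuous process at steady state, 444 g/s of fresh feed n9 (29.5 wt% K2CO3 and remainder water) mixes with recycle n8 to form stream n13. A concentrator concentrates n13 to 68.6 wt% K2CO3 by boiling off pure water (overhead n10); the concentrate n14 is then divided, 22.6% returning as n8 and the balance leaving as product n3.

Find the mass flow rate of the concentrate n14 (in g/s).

246.7 g/s

Overall K2CO3 balance (none leaves overhead): K2CO3 in fresh feed = K2CO3 in product, i.e. 444×0.295 = (1−0.226)·n14·0.686.
n14 = 130.98/(0.686×0.774) = 246.68 g/s.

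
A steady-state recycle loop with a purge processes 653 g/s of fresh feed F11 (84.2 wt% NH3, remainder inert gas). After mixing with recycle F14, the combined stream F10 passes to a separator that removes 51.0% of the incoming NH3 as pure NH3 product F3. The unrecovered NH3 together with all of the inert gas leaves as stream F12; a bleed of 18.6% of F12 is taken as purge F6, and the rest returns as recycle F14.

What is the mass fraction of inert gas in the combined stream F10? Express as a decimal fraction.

0.3775

inert gas enters only via F11 and leaves only via the purge: 653×0.158 = 0.186×(inert gas in F12), and the separator passes all inert gas, so inert gas in F10 = inert gas in F12 = 554.7 g/s.
NH3 in F10: m_A = 653×0.842 + (1−0.186)·(1−0.510)·m_A, so m_A = 549.83/0.6011 = 914.64 g/s.
F10 = 914.64 + 554.7 = 1469.3 g/s.
inert gas fraction in F10 = 554.7/1469.3 = 0.3775.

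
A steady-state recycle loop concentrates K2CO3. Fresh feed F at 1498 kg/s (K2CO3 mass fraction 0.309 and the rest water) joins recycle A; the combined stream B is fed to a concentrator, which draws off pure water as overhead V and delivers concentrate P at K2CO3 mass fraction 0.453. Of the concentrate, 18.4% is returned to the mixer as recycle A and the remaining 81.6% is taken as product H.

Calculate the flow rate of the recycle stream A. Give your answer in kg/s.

Overall K2CO3 balance (none leaves overhead): K2CO3 in fresh feed = K2CO3 in product, i.e. 1498×0.309 = (1−0.184)·P·0.453.
P = 462.88/(0.453×0.816) = 1252.2 kg/s.
Recycle A = 0.184×1252.2 = 230.41 kg/s.

230.4 kg/s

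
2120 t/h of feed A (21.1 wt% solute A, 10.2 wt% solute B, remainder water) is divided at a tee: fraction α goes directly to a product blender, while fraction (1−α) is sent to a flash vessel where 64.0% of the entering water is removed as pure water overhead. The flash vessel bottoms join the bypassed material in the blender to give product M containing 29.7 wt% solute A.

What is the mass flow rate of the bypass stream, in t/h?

723.8 t/h

All 2120×0.211 = 447.32 t/h of solute A reaches M, so M = 447.32/0.297 = 1506.1 t/h and vapour = 613.87 t/h.
The evaporator receives (1−α)·2120 of feed at 0.687 water and removes 0.640 of that water:
0.640×0.687×(1−α)×2120 = 613.87
(1−α) = 613.87/932.12 = 0.6586;  α = 0.3414.
Bypass flow = 0.3414×2120 = 723.82 t/h.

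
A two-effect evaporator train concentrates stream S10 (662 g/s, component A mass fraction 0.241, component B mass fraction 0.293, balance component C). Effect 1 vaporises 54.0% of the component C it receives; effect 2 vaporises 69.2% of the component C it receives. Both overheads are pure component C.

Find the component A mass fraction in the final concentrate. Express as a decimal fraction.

0.402

component C in feed = 662×0.466 = 308.49 g/s.
After stage 1: component C left = (1−0.540)×308.49 = 141.91; stream total = 495.41 g/s.
After stage 2: component C left = (1−0.692)×141.91 = 43.707; final concentrate = 397.22 g/s.
component A fraction = 159.54/397.22 = 0.402.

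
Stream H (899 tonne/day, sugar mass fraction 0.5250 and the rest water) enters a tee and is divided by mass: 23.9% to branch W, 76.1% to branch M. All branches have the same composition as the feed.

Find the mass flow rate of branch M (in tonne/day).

684.1 tonne/day

Branch M flow = 0.761×899 = 684.14 tonne/day.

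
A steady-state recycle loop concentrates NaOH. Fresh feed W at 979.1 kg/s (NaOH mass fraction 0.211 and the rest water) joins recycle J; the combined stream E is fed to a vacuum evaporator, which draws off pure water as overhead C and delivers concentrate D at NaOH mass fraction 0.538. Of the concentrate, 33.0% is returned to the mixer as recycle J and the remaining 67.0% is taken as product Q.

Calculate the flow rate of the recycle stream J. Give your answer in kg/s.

Overall NaOH balance (none leaves overhead): NaOH in fresh feed = NaOH in product, i.e. 979.1×0.211 = (1−0.330)·D·0.538.
D = 206.59/(0.538×0.670) = 573.13 kg/s.
Recycle J = 0.330×573.13 = 189.13 kg/s.

189.1 kg/s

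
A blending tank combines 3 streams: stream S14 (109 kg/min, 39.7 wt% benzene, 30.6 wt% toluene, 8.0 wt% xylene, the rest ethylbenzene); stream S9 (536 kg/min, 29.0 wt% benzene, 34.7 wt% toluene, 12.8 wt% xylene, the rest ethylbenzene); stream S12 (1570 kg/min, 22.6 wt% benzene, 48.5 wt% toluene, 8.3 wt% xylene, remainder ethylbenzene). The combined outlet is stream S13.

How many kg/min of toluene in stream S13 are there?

980.8 kg/min

toluene out = toluene in = 109×0.306 + 536×0.347 + 1570×0.485 = 980.8 kg/min.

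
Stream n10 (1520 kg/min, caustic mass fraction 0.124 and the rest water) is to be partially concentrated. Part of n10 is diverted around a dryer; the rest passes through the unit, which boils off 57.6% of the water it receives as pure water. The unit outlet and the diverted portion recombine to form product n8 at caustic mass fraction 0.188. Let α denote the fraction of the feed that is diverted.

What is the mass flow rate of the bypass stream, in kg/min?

494.5 kg/min

All 1520×0.124 = 188.48 kg/min of caustic reaches n8, so n8 = 188.48/0.188 = 1002.6 kg/min and vapour = 517.45 kg/min.
The evaporator receives (1−α)·1520 of feed at 0.876 water and removes 0.576 of that water:
0.576×0.876×(1−α)×1520 = 517.45
(1−α) = 517.45/766.96 = 0.6747;  α = 0.3253.
Bypass flow = 0.3253×1520 = 494.49 kg/min.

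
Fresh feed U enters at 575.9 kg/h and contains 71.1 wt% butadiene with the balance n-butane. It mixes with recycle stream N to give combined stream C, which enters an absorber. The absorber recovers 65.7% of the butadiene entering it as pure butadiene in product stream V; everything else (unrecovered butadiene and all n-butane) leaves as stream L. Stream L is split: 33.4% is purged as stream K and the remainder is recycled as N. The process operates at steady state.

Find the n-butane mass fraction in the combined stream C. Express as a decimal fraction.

0.4843

n-butane enters only via U and leaves only via the purge: 575.9×0.289 = 0.334×(n-butane in L), and the absorber passes all n-butane, so n-butane in C = n-butane in L = 498.31 kg/h.
butadiene in C: m_A = 575.9×0.711 + (1−0.334)·(1−0.657)·m_A, so m_A = 409.46/0.7716 = 530.7 kg/h.
C = 530.7 + 498.31 = 1029 kg/h.
n-butane fraction in C = 498.31/1029 = 0.4843.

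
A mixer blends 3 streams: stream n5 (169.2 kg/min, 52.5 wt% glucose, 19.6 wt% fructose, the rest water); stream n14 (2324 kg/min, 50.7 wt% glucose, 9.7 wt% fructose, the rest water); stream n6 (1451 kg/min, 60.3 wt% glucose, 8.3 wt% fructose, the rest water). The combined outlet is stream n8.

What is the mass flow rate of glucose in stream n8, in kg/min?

glucose out = glucose in = 169.2×0.525 + 2324×0.507 + 1451×0.603 = 2142.1 kg/min.

2142 kg/min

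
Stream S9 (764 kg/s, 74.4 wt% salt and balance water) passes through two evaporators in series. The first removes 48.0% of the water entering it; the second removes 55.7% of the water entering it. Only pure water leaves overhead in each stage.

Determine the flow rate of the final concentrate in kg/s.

water in feed = 764×0.256 = 195.58 kg/s.
After stage 1: water left = (1−0.480)×195.58 = 101.7; stream total = 670.12 kg/s.
After stage 2: water left = (1−0.557)×101.7 = 45.055; final concentrate = 613.47 kg/s.

613.5 kg/s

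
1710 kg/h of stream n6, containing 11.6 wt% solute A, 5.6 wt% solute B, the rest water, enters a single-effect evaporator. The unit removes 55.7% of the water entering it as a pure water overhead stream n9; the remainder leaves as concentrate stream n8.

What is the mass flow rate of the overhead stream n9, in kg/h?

water entering = 1710×0.828 = 1415.9 kg/h; overhead removed = 0.557×1415.9 = 788.65 kg/h.

788.6 kg/h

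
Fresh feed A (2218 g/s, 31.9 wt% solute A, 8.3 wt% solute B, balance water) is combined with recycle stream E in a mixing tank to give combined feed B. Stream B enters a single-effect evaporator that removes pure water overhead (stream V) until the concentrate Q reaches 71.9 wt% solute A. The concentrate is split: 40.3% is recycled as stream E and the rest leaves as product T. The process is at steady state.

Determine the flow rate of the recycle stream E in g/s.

664.3 g/s

Overall solute A balance (none leaves overhead): solute A in fresh feed = solute A in product, i.e. 2218×0.319 = (1−0.403)·Q·0.719.
Q = 707.54/(0.719×0.597) = 1648.3 g/s.
Recycle E = 0.403×1648.3 = 664.28 g/s.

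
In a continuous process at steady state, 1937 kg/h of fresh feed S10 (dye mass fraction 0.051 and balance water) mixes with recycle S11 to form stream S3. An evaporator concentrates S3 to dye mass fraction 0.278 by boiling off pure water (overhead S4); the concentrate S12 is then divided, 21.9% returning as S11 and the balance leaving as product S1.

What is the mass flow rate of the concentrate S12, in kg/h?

455 kg/h

Overall dye balance (none leaves overhead): dye in fresh feed = dye in product, i.e. 1937×0.051 = (1−0.219)·S12·0.278.
S12 = 98.787/(0.278×0.781) = 454.99 kg/h.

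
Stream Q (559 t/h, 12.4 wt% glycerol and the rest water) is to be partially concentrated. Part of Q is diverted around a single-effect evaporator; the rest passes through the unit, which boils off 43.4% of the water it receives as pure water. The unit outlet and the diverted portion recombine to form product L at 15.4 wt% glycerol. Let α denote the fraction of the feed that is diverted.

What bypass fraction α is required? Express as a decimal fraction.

All 559×0.124 = 69.316 t/h of glycerol reaches L, so L = 69.316/0.154 = 450.1 t/h and vapour = 108.9 t/h.
The evaporator receives (1−α)·559 of feed at 0.876 water and removes 0.434 of that water:
0.434×0.876×(1−α)×559 = 108.9
(1−α) = 108.9/212.52 = 0.5124;  α = 0.4876.

0.488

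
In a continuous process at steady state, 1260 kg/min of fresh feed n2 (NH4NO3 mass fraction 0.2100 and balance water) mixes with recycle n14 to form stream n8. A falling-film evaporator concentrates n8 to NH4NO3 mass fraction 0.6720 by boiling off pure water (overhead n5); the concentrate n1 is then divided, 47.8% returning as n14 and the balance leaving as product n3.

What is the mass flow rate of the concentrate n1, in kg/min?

Overall NH4NO3 balance (none leaves overhead): NH4NO3 in fresh feed = NH4NO3 in product, i.e. 1260×0.210 = (1−0.478)·n1·0.672.
n1 = 264.6/(0.672×0.522) = 754.31 kg/min.

754.3 kg/min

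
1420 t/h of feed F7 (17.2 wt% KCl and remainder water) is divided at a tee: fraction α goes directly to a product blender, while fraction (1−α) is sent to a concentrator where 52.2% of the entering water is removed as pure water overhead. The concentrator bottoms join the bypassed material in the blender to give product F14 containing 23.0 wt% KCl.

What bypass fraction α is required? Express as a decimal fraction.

0.417

All 1420×0.172 = 244.24 t/h of KCl reaches F14, so F14 = 244.24/0.230 = 1061.9 t/h and vapour = 358.09 t/h.
The evaporator receives (1−α)·1420 of feed at 0.828 water and removes 0.522 of that water:
0.522×0.828×(1−α)×1420 = 358.09
(1−α) = 358.09/613.75 = 0.5834;  α = 0.4166.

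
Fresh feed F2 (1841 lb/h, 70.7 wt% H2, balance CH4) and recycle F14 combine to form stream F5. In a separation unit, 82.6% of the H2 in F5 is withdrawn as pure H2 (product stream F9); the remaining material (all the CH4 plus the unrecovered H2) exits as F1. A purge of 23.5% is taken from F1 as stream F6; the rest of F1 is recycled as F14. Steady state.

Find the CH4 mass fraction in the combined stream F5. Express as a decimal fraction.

0.605

CH4 enters only via F2 and leaves only via the purge: 1841×0.293 = 0.235×(CH4 in F1), and the separation unit passes all CH4, so CH4 in F5 = CH4 in F1 = 2295.4 lb/h.
H2 in F5: m_A = 1841×0.707 + (1−0.235)·(1−0.826)·m_A, so m_A = 1301.6/0.8669 = 1501.4 lb/h.
F5 = 1501.4 + 2295.4 = 3796.8 lb/h.
CH4 fraction in F5 = 2295.4/3796.8 = 0.605.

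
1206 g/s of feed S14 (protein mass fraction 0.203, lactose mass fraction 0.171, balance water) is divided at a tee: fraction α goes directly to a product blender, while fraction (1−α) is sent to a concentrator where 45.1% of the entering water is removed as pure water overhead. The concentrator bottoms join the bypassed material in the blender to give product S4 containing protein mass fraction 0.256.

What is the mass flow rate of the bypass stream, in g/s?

321.6 g/s

All 1206×0.203 = 244.82 g/s of protein reaches S4, so S4 = 244.82/0.256 = 956.32 g/s and vapour = 249.68 g/s.
The evaporator receives (1−α)·1206 of feed at 0.626 water and removes 0.451 of that water:
0.451×0.626×(1−α)×1206 = 249.68
(1−α) = 249.68/340.49 = 0.7333;  α = 0.2667.
Bypass flow = 0.2667×1206 = 321.63 g/s.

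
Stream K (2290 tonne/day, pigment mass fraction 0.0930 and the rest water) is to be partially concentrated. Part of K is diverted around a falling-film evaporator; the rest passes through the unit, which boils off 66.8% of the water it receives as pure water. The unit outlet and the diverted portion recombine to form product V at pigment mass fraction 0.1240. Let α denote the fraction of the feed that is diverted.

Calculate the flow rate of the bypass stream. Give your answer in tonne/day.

1345 tonne/day

All 2290×0.093 = 212.97 tonne/day of pigment reaches V, so V = 212.97/0.124 = 1717.5 tonne/day and vapour = 572.5 tonne/day.
The evaporator receives (1−α)·2290 of feed at 0.907 water and removes 0.668 of that water:
0.668×0.907×(1−α)×2290 = 572.5
(1−α) = 572.5/1387.5 = 0.4126;  α = 0.5874.
Bypass flow = 0.5874×2290 = 1345.1 tonne/day.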